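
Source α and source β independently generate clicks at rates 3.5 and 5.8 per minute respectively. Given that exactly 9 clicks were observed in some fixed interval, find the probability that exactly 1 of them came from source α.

Given the total, each event is independently from source α with probability p = λ_α/(λ_α+λ_β) = 3.5/9.3 ≈ 0.3763.
So K ~ Binomial(9, 3.5/9.3): P(K = 1) = C(9,1) · (3.5/9.3)^1 · (5.8/9.3)^8 ≈ 0.0775.

0.0775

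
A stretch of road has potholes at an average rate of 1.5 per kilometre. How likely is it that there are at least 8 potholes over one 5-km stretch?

0.4754

Over the interval, μ = 1.5 × 5 = 7.5 (a 5-km stretch = 5 kilometres).
P(N ≥ 8) = 1 − P(N ≤ 7) = 1 − Σ_{j=0}^{7} e^(−μ) μ^j/j! ≈ 0.4754.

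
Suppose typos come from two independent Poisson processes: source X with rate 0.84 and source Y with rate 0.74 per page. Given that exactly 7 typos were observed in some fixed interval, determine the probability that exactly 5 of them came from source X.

0.1956

Given the total, each event is independently from source X with probability p = λ_X/(λ_X+λ_Y) = 0.84/1.58 ≈ 0.5316.
So K ~ Binomial(7, 0.84/1.58): P(K = 5) = C(7,5) · (0.84/1.58)^5 · (0.74/1.58)^2 ≈ 0.1956.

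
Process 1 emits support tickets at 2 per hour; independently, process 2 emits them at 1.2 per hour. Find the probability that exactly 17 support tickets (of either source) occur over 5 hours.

Independent Poisson processes superpose: combined rate λ = 2 + 1.2 = 3.2 per hour.
Over the interval, μ = 3.2 × 5 = 16 (5 hours).
P(N = 17) = e^(−16) · 16^17/17! ≈ 0.0934.

0.0934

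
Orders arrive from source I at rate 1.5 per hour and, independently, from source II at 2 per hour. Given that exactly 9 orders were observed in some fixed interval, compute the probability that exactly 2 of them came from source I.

0.1315

Given the total, each event is independently from source I with probability p = λ_I/(λ_I+λ_II) = 1.5/3.5 ≈ 0.4286.
So K ~ Binomial(9, 1.5/3.5): P(K = 2) = C(9,2) · (1.5/3.5)^2 · (2/3.5)^7 ≈ 0.1315.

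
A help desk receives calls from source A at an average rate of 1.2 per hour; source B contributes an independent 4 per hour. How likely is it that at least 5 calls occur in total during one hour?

0.5939

Independent Poisson processes superpose: combined rate λ = 1.2 + 4 = 5.2 per hour.
So μ = 5.2.
P(N ≥ 5) = 1 − P(N ≤ 4) ≈ 0.5939.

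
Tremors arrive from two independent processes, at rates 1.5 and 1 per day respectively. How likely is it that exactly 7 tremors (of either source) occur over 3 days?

0.1465

Independent Poisson processes superpose: combined rate λ = 1.5 + 1 = 2.5 per day.
Over the interval, μ = 2.5 × 3 = 7.5 (3 days).
P(N = 7) = e^(−7.5) · 7.5^7/7! ≈ 0.1465.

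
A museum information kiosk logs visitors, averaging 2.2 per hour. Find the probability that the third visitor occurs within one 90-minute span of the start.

Over the interval, μ = 2.2 × 1.5 = 3.3 (a 90-minute span = 1.5 hours).
The third arrival falls in the interval iff at least 3 events occur there: P(S_3 ≤ t) = P(N ≥ 3) = 1 − P(N ≤ 2) ≈ 0.6406.

0.6406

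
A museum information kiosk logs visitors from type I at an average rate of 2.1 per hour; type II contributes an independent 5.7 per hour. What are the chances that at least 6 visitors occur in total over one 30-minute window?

0.1994

Independent Poisson processes superpose: combined rate λ = 2.1 + 5.7 = 7.8 per hour.
Over the interval, μ = 7.8 × 0.5 = 3.9 (a 30-minute window = 0.5 hours).
P(N ≥ 6) = 1 − P(N ≤ 5) ≈ 0.1994.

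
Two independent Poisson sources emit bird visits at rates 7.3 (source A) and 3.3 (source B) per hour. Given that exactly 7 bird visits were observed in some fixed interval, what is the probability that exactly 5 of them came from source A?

0.3153

Given the total, each event is independently from source A with probability p = λ_A/(λ_A+λ_B) = 7.3/10.6 ≈ 0.6887.
So K ~ Binomial(7, 7.3/10.6): P(K = 5) = C(7,5) · (7.3/10.6)^5 · (3.3/10.6)^2 ≈ 0.3153.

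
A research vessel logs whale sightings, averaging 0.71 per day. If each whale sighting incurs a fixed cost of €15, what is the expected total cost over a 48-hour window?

E[N] = 0.71 × 2 = 1.42 (a 48-hour window = 2 days); E[cost] = 1.42 × €15 = €21.3.

€21.3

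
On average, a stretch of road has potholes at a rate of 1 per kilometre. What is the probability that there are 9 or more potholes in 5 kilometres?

Over the interval, μ = 1 × 5 = 5 (5 kilometres).
P(N ≥ 9) = 1 − P(N ≤ 8) = 1 − Σ_{j=0}^{8} e^(−μ) μ^j/j! ≈ 0.0681.

0.0681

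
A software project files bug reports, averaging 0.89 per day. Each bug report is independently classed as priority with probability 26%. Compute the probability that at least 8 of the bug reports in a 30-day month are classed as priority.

Thinning: the bug reports that are classed as priority themselves form a Poisson process with rate 0.26 × 0.89 = 0.2314 per day.
Over the interval, μ = 0.2314 × 30 = 6.942 (a 30-day month = 30 days).
P(N ≥ 8) = 1 − P(N ≤ 7) ≈ 0.3926.

0.3926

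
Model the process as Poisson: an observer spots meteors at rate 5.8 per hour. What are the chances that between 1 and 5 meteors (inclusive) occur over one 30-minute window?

Over the interval, μ = 5.8 × 0.5 = 2.9 (a 30-minute window = 0.5 hours).
P(1 ≤ N ≤ 5) = Σ_{j=1}^{5} e^(−2.9) · 2.9^j/j! ≈ 0.8708.

0.8708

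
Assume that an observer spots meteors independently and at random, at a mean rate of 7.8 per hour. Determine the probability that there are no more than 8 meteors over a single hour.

With mean μ = 7.8 per hour,
P(N ≤ 8) = Σ_{j=0}^{8} e^(−μ) μ^j/j! ≈ 0.6204.

0.6204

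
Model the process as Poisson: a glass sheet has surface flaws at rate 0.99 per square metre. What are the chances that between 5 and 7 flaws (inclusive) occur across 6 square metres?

0.4590

Over the interval, μ = 0.99 × 6 = 5.94 (6 square metres).
P(5 ≤ N ≤ 7) = Σ_{j=5}^{7} e^(−5.94) · 5.94^j/j! ≈ 0.4590.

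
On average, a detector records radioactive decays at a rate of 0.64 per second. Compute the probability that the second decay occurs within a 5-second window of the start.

Over the interval, μ = 0.64 × 5 = 3.2 (a 5-second window = 5 seconds).
The second arrival falls in the interval iff at least 2 events occur there: P(S_2 ≤ t) = P(N ≥ 2) = 1 − P(N ≤ 1) ≈ 0.8288.

0.8288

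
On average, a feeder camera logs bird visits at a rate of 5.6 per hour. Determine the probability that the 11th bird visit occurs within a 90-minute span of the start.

Over the interval, μ = 5.6 × 1.5 = 8.4 (a 90-minute span = 1.5 hours).
The 11th arrival falls in the interval iff at least 11 events occur there: P(S_11 ≤ t) = P(N ≥ 11) = 1 − P(N ≤ 10) ≈ 0.2257.

0.2257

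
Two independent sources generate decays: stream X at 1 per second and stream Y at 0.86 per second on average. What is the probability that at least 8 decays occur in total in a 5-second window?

0.7100

Independent Poisson processes superpose: combined rate λ = 1 + 0.86 = 1.86 per second.
Over the interval, μ = 1.86 × 5 = 9.3 (a 5-second window = 5 seconds).
P(N ≥ 8) = 1 − P(N ≤ 7) ≈ 0.7100.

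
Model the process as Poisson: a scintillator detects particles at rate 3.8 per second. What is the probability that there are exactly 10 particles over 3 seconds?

0.1144

Over the interval, μ = 3.8 × 3 = 11.4 (3 seconds).
P(N = 10) = e^(−μ) μ^10/10! = e^(−11.4) · 11.4^10/3628800 ≈ 0.1144.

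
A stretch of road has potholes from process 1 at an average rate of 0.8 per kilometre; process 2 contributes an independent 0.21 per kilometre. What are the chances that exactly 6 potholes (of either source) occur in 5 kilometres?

0.1476

Independent Poisson processes superpose: combined rate λ = 0.8 + 0.21 = 1.01 per kilometre.
Over the interval, μ = 1.01 × 5 = 5.05 (5 kilometres).
P(N = 6) = e^(−5.05) · 5.05^6/6! ≈ 0.1476.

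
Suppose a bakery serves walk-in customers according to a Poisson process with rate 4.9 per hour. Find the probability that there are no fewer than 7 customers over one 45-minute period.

0.0796

Over the interval, μ = 4.9 × 0.75 = 3.675 (a 45-minute period = 0.75 hours).
P(N ≥ 7) = 1 − P(N ≤ 6) = 1 − Σ_{j=0}^{6} e^(−μ) μ^j/j! ≈ 0.0796.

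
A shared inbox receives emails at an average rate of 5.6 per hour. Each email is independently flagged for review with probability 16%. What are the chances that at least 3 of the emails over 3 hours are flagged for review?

Thinning: the emails that are flagged for review themselves form a Poisson process with rate 0.16 × 5.6 = 0.896 per hour.
Over the interval, μ = 0.896 × 3 = 2.688 (3 hours).
P(N ≥ 3) = 1 − P(N ≤ 2) ≈ 0.5034.

0.5034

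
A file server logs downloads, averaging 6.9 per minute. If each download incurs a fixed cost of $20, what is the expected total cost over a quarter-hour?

E[N] = 6.9 × 15 = 103.5 (a quarter-hour = 15 minutes); E[cost] = 103.5 × $20 = $2070.

$2070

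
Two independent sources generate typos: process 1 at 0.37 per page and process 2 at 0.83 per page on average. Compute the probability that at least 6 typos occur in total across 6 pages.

Independent Poisson processes superpose: combined rate λ = 0.37 + 0.83 = 1.2 per page.
Over the interval, μ = 1.2 × 6 = 7.2 (6 pages).
P(N ≥ 6) = 1 − P(N ≤ 5) ≈ 0.7241.

0.7241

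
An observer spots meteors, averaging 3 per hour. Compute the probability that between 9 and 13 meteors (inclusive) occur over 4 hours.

Over the interval, μ = 3 × 4 = 12 (4 hours).
P(9 ≤ N ≤ 13) = Σ_{j=9}^{13} e^(−12) · 12^j/j! ≈ 0.5265.

0.5265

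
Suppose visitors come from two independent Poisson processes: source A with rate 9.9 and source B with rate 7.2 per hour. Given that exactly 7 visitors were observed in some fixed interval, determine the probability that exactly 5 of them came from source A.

Given the total, each event is independently from source A with probability p = λ_A/(λ_A+λ_B) = 9.9/17.1 ≈ 0.5789.
So K ~ Binomial(7, 9.9/17.1): P(K = 5) = C(7,5) · (9.9/17.1)^5 · (7.2/17.1)^2 ≈ 0.2422.

0.2422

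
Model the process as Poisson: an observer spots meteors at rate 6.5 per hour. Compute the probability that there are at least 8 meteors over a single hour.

With mean μ = 6.5 per hour,
P(N ≥ 8) = 1 − P(N ≤ 7) = 1 − Σ_{j=0}^{7} e^(−μ) μ^j/j! ≈ 0.3272.

0.3272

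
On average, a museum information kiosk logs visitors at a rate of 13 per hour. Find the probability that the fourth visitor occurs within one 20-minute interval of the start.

0.6288

Over the interval, μ = 13 × 1/3 ≈ 4.33333 (a 20-minute interval = 1/3 hours).
The fourth arrival falls in the interval iff at least 4 events occur there: P(S_4 ≤ t) = P(N ≥ 4) = 1 − P(N ≤ 3) ≈ 0.6288.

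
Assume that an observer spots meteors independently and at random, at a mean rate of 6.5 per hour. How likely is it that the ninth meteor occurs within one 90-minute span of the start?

0.6383

Over the interval, μ = 6.5 × 1.5 = 9.75 (a 90-minute span = 1.5 hours).
The ninth arrival falls in the interval iff at least 9 events occur there: P(S_9 ≤ t) = P(N ≥ 9) = 1 − P(N ≤ 8) ≈ 0.6383.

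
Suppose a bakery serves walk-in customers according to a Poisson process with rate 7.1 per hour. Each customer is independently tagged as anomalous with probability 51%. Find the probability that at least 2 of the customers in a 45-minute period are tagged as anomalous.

0.7542

Thinning: the customers that are tagged as anomalous themselves form a Poisson process with rate 0.51 × 7.1 = 3.621 per hour.
Over the interval, μ = 3.621 × 0.75 = 2.71575 (a 45-minute period = 0.75 hours).
P(N ≥ 2) = 1 − P(N ≤ 1) ≈ 0.7542.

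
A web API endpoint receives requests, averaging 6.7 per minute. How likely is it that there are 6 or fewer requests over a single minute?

With mean μ = 6.7 per minute,
P(N ≤ 6) = Σ_{j=0}^{6} e^(−μ) μ^j/j! ≈ 0.4953.

0.4953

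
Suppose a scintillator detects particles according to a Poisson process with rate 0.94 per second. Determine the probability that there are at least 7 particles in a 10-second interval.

Over the interval, μ = 0.94 × 10 = 9.4 (a 10-second interval = 10 seconds).
P(N ≥ 7) = 1 − P(N ≤ 6) = 1 − Σ_{j=0}^{6} e^(−μ) μ^j/j! ≈ 0.8273.

0.8273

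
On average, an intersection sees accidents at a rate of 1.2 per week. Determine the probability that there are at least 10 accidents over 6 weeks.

0.1904

Over the interval, μ = 1.2 × 6 = 7.2 (6 weeks).
P(N ≥ 10) = 1 − P(N ≤ 9) = 1 − Σ_{j=0}^{9} e^(−μ) μ^j/j! ≈ 0.1904.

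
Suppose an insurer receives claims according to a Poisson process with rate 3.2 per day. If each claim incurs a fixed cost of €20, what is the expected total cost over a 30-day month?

E[N] = 3.2 × 30 = 96 (a 30-day month = 30 days); E[cost] = 96 × €20 = €1920.

€1920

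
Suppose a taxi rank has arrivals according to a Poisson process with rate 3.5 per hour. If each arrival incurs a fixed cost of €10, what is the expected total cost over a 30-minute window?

€17.5

E[N] = 3.5 × 0.5 = 1.75 (a 30-minute window = 0.5 hours); E[cost] = 1.75 × €10 = €17.5.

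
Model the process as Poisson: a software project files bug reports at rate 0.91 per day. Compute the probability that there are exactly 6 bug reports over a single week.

Over the interval, μ = 0.91 × 7 = 6.37 (a week = 7 days).
P(N = 6) = e^(−μ) μ^6/6! = e^(−6.37) · 6.37^6/720 ≈ 0.1589.

0.1589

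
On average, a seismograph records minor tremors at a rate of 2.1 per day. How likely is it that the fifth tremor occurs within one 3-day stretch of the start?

Over the interval, μ = 2.1 × 3 = 6.3 (a 3-day stretch = 3 days).
The fifth arrival falls in the interval iff at least 5 events occur there: P(S_5 ≤ t) = P(N ≥ 5) = 1 − P(N ≤ 4) ≈ 0.7531.

0.7531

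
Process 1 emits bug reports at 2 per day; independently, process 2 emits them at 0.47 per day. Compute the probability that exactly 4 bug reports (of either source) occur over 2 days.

Independent Poisson processes superpose: combined rate λ = 2 + 0.47 = 2.47 per day.
Over the interval, μ = 2.47 × 2 = 4.94 (2 days).
P(N = 4) = e^(−4.94) · 4.94^4/4! ≈ 0.1775.

0.1775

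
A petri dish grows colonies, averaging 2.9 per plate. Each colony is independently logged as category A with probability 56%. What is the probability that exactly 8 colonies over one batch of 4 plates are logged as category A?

Thinning: the colonies that are logged as category A themselves form a Poisson process with rate 0.56 × 2.9 = 1.624 per plate.
Over the interval, μ = 1.624 × 4 = 6.496 (a batch of 4 plates = 4 plates).
P(N = 8) = e^(−6.496) · 6.496^8/8! ≈ 0.1187.

0.1187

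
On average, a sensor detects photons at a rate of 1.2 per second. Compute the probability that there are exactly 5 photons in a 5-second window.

0.1606

Over the interval, μ = 1.2 × 5 = 6 (a 5-second window = 5 seconds).
P(N = 5) = e^(−μ) μ^5/5! = e^(−6) · 6^5/120 ≈ 0.1606.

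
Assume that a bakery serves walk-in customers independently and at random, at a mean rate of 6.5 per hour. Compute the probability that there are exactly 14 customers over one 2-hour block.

Over the interval, μ = 6.5 × 2 = 13 (a 2-hour block = 2 hours).
P(N = 14) = e^(−μ) μ^14/14! = e^(−13) · 13^14/87178291200 ≈ 0.1021.

0.1021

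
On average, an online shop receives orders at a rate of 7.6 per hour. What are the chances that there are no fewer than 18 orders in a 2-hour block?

0.2683

Over the interval, μ = 7.6 × 2 = 15.2 (a 2-hour block = 2 hours).
P(N ≥ 18) = 1 − P(N ≤ 17) = 1 − Σ_{j=0}^{17} e^(−μ) μ^j/j! ≈ 0.2683.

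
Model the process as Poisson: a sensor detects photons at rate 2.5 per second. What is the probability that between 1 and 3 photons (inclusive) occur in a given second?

With mean μ = 2.5 per second,
P(1 ≤ N ≤ 3) = Σ_{j=1}^{3} e^(−2.5) · 2.5^j/j! ≈ 0.6755.

0.6755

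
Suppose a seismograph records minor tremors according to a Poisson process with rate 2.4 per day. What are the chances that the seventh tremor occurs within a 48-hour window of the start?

0.2092

Over the interval, μ = 2.4 × 2 = 4.8 (a 48-hour window = 2 days).
The seventh arrival falls in the interval iff at least 7 events occur there: P(S_7 ≤ t) = P(N ≥ 7) = 1 − P(N ≤ 6) ≈ 0.2092.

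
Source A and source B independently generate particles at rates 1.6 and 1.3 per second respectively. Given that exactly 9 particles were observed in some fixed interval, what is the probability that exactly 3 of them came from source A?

0.1145

Given the total, each event is independently from source A with probability p = λ_A/(λ_A+λ_B) = 1.6/2.9 ≈ 0.5517.
So K ~ Binomial(9, 1.6/2.9): P(K = 3) = C(9,3) · (1.6/2.9)^3 · (1.3/2.9)^6 ≈ 0.1145.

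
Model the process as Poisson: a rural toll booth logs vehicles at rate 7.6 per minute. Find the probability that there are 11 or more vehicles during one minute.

0.1465

With mean μ = 7.6 per minute,
P(N ≥ 11) = 1 − P(N ≤ 10) = 1 − Σ_{j=0}^{10} e^(−μ) μ^j/j! ≈ 0.1465.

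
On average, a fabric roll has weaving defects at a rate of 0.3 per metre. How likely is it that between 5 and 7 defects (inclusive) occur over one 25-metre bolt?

0.3926

Over the interval, μ = 0.3 × 25 = 7.5 (a 25-metre bolt = 25 metres).
P(5 ≤ N ≤ 7) = Σ_{j=5}^{7} e^(−7.5) · 7.5^j/j! ≈ 0.3926.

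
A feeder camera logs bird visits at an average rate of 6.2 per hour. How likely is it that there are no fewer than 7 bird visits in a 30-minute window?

0.0388

Over the interval, μ = 6.2 × 0.5 = 3.1 (a 30-minute window = 0.5 hours).
P(N ≥ 7) = 1 − P(N ≤ 6) = 1 − Σ_{j=0}^{6} e^(−μ) μ^j/j! ≈ 0.0388.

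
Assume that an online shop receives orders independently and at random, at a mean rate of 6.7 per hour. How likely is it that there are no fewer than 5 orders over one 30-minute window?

Over the interval, μ = 6.7 × 0.5 = 3.35 (a 30-minute window = 0.5 hours).
P(N ≥ 5) = 1 − P(N ≤ 4) = 1 − Σ_{j=0}^{4} e^(−μ) μ^j/j! ≈ 0.2466.

0.2466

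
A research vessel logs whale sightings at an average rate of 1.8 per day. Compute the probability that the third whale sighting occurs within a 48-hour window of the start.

0.6973

Over the interval, μ = 1.8 × 2 = 3.6 (a 48-hour window = 2 days).
The third arrival falls in the interval iff at least 3 events occur there: P(S_3 ≤ t) = P(N ≥ 3) = 1 − P(N ≤ 2) ≈ 0.6973.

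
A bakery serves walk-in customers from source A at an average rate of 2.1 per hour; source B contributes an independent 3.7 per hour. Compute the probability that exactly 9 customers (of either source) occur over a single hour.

0.0620

Independent Poisson processes superpose: combined rate λ = 2.1 + 3.7 = 5.8 per hour.
So μ = 5.8.
P(N = 9) = e^(−5.8) · 5.8^9/9! ≈ 0.0620.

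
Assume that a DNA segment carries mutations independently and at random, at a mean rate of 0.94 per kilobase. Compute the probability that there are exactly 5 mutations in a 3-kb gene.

0.0886

Over the interval, μ = 0.94 × 3 = 2.82 (a 3-kb gene = 3 kilobases).
P(N = 5) = e^(−μ) μ^5/5! = e^(−2.82) · 2.82^5/120 ≈ 0.0886.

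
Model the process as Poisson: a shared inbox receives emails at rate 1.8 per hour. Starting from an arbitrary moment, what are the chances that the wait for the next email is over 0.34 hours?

The wait for the next event is exponential with rate λ = 1.8 per hour.
P(T > 0.34) = e^(−λt) = e^(−1.8 × 0.34) = e^(−0.612) ≈ 0.5423.

0.5423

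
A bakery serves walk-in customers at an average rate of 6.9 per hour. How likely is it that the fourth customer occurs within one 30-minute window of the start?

Over the interval, μ = 6.9 × 0.5 = 3.45 (a 30-minute window = 0.5 hours).
The fourth arrival falls in the interval iff at least 4 events occur there: P(S_4 ≤ t) = P(N ≥ 4) = 1 − P(N ≤ 3) ≈ 0.4525.

0.4525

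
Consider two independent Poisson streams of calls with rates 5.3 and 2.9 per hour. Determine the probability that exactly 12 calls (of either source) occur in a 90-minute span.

0.1139

Independent Poisson processes superpose: combined rate λ = 5.3 + 2.9 = 8.2 per hour.
Over the interval, μ = 8.2 × 1.5 = 12.3 (a 90-minute span = 1.5 hours).
P(N = 12) = e^(−12.3) · 12.3^12/12! ≈ 0.1139.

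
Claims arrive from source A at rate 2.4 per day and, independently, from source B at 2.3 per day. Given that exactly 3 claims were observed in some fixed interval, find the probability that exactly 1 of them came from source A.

Given the total, each event is independently from source A with probability p = λ_A/(λ_A+λ_B) = 2.4/4.7 ≈ 0.5106.
So K ~ Binomial(3, 2.4/4.7): P(K = 1) = C(3,1) · (2.4/4.7)^1 · (2.3/4.7)^2 ≈ 0.3669.

0.3669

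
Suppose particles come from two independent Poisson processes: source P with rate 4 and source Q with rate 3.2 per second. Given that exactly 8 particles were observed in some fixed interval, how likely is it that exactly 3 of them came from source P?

0.1665

Given the total, each event is independently from source P with probability p = λ_P/(λ_P+λ_Q) = 4/7.2 ≈ 0.5556.
So K ~ Binomial(8, 4/7.2): P(K = 3) = C(8,3) · (4/7.2)^3 · (3.2/7.2)^5 ≈ 0.1665.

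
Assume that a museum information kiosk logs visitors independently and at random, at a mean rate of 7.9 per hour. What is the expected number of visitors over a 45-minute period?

5.925

E[N] = λt = 7.9 × 0.75 = 5.925 (a 45-minute period = 0.75 hours).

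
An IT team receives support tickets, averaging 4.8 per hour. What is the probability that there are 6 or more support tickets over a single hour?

With mean μ = 4.8 per hour,
P(N ≥ 6) = 1 − P(N ≤ 5) = 1 − Σ_{j=0}^{5} e^(−μ) μ^j/j! ≈ 0.3490.

0.3490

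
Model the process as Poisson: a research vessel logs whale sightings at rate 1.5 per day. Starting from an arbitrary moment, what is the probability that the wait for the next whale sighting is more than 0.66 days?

The wait for the next event is exponential with rate λ = 1.5 per day.
P(T > 0.66) = e^(−λt) = e^(−1.5 × 0.66) = e^(−0.99) ≈ 0.3716.

0.3716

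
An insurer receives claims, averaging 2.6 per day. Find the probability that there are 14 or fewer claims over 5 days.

Over the interval, μ = 2.6 × 5 = 13 (5 days).
P(N ≤ 14) = Σ_{j=0}^{14} e^(−μ) μ^j/j! ≈ 0.6751.

0.6751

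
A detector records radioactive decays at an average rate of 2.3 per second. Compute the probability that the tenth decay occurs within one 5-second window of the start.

Over the interval, μ = 2.3 × 5 = 11.5 (a 5-second window = 5 seconds).
The tenth arrival falls in the interval iff at least 10 events occur there: P(S_10 ≤ t) = P(N ≥ 10) = 1 − P(N ≤ 9) ≈ 0.7112.

0.7112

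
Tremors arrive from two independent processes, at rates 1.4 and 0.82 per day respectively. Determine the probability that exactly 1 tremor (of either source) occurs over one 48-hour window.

0.0524

Independent Poisson processes superpose: combined rate λ = 1.4 + 0.82 = 2.22 per day.
Over the interval, μ = 2.22 × 2 = 4.44 (a 48-hour window = 2 days).
P(N = 1) = e^(−4.44) · 4.44^1/1! ≈ 0.0524.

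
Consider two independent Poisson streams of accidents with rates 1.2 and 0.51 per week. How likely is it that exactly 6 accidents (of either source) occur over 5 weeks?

0.1050

Independent Poisson processes superpose: combined rate λ = 1.2 + 0.51 = 1.71 per week.
Over the interval, μ = 1.71 × 5 = 8.55 (5 weeks).
P(N = 6) = e^(−8.55) · 8.55^6/6! ≈ 0.1050.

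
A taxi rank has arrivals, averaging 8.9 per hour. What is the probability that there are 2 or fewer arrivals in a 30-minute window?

Over the interval, μ = 8.9 × 0.5 = 4.45 (a 30-minute window = 0.5 hours).
P(N ≤ 2) = Σ_{j=0}^{2} e^(−μ) μ^j/j! ≈ 0.1793.

0.1793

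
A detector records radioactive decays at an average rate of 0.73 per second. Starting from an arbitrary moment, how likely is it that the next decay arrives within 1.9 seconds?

0.7502

Inter-arrival times are exponential with rate λ = 0.73 per second.
P(T ≤ 1.9) = 1 − e^(−λt) = 1 − e^(−0.73 × 1.9) = 1 − e^(−1.387) ≈ 0.7502.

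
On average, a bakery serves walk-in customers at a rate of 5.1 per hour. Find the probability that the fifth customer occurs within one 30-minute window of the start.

Over the interval, μ = 5.1 × 0.5 = 2.55 (a 30-minute window = 0.5 hours).
The fifth arrival falls in the interval iff at least 5 events occur there: P(S_5 ≤ t) = P(N ≥ 5) = 1 − P(N ≤ 4) ≈ 0.1156.

0.1156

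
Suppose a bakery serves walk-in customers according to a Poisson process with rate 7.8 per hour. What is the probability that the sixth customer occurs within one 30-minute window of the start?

Over the interval, μ = 7.8 × 0.5 = 3.9 (a 30-minute window = 0.5 hours).
The sixth arrival falls in the interval iff at least 6 events occur there: P(S_6 ≤ t) = P(N ≥ 6) = 1 − P(N ≤ 5) ≈ 0.1994.

0.1994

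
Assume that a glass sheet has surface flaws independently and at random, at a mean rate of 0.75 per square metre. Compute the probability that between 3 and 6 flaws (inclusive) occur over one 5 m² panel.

0.6366

Over the interval, μ = 0.75 × 5 = 3.75 (a 5 m² panel = 5 square metres).
P(3 ≤ N ≤ 6) = Σ_{j=3}^{6} e^(−3.75) · 3.75^j/j! ≈ 0.6366.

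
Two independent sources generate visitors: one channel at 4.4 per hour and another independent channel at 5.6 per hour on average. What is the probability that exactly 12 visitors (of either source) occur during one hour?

0.0948

Independent Poisson processes superpose: combined rate λ = 4.4 + 5.6 = 10 per hour.
So μ = 10.
P(N = 12) = e^(−10) · 10^12/12! ≈ 0.0948.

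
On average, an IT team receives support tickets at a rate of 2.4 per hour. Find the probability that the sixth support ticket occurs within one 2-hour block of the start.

Over the interval, μ = 2.4 × 2 = 4.8 (a 2-hour block = 2 hours).
The sixth arrival falls in the interval iff at least 6 events occur there: P(S_6 ≤ t) = P(N ≥ 6) = 1 − P(N ≤ 5) ≈ 0.3490.

0.3490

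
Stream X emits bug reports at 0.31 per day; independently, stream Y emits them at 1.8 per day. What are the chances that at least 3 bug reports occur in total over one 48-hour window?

0.7924

Independent Poisson processes superpose: combined rate λ = 0.31 + 1.8 = 2.11 per day.
Over the interval, μ = 2.11 × 2 = 4.22 (a 48-hour window = 2 days).
P(N ≥ 3) = 1 − P(N ≤ 2) ≈ 0.7924.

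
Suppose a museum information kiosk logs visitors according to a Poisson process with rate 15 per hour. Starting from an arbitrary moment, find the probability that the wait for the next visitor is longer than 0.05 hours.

0.4724

The wait for the next event is exponential with rate λ = 15 per hour.
P(T > 0.05) = e^(−λt) = e^(−15 × 0.05) = e^(−0.75) ≈ 0.4724.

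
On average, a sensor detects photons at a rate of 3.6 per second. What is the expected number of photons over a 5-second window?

E[N] = λt = 3.6 × 5 = 18 (a 5-second window = 5 seconds).

18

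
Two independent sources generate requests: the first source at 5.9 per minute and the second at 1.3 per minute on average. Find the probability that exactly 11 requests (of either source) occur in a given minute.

Independent Poisson processes superpose: combined rate λ = 5.9 + 1.3 = 7.2 per minute.
So μ = 7.2.
P(N = 11) = e^(−7.2) · 7.2^11/11! ≈ 0.0504.

0.0504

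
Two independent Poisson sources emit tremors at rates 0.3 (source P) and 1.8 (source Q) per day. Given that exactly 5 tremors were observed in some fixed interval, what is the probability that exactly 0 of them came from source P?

0.4627

Given the total, each event is independently from source P with probability p = λ_P/(λ_P+λ_Q) = 0.3/2.1 ≈ 0.1429.
So K ~ Binomial(5, 0.3/2.1): P(K = 0) = C(5,0) · (0.3/2.1)^0 · (1.8/2.1)^5 ≈ 0.4627.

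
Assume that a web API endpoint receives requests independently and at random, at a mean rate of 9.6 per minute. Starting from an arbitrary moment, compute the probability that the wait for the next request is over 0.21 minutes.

The wait for the next event is exponential with rate λ = 9.6 per minute.
P(T > 0.21) = e^(−λt) = e^(−9.6 × 0.21) = e^(−2.016) ≈ 0.1332.

0.1332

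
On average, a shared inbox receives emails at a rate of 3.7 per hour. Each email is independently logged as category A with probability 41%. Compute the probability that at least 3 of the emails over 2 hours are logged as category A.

0.5844

Thinning: the emails that are logged as category A themselves form a Poisson process with rate 0.41 × 3.7 = 1.517 per hour.
Over the interval, μ = 1.517 × 2 = 3.034 (2 hours).
P(N ≥ 3) = 1 − P(N ≤ 2) ≈ 0.5844.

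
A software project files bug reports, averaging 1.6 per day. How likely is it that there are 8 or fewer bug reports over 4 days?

Over the interval, μ = 1.6 × 4 = 6.4 (4 days).
P(N ≤ 8) = Σ_{j=0}^{8} e^(−μ) μ^j/j! ≈ 0.8033.

0.8033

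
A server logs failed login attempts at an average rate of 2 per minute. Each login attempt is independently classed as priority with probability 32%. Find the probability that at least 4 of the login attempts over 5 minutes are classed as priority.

Thinning: the login attempts that are classed as priority themselves form a Poisson process with rate 0.32 × 2 = 0.64 per minute.
Over the interval, μ = 0.64 × 5 = 3.2 (5 minutes).
P(N ≥ 4) = 1 − P(N ≤ 3) ≈ 0.3975.

0.3975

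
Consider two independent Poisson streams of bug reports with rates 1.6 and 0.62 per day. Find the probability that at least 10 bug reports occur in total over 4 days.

Independent Poisson processes superpose: combined rate λ = 1.6 + 0.62 = 2.22 per day.
Over the interval, μ = 2.22 × 4 = 8.88 (4 days).
P(N ≥ 10) = 1 − P(N ≤ 9) ≈ 0.3968.

0.3968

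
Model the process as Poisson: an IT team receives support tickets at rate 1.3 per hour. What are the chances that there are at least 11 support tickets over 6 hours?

0.1648

Over the interval, μ = 1.3 × 6 = 7.8 (6 hours).
P(N ≥ 11) = 1 − P(N ≤ 10) = 1 − Σ_{j=0}^{10} e^(−μ) μ^j/j! ≈ 0.1648.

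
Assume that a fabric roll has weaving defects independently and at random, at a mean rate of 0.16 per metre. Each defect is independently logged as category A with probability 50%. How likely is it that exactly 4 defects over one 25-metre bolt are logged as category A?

0.0902

Thinning: the defects that are logged as category A themselves form a Poisson process with rate 0.5 × 0.16 = 0.08 per metre.
Over the interval, μ = 0.08 × 25 = 2 (a 25-metre bolt = 25 metres).
P(N = 4) = e^(−2) · 2^4/4! ≈ 0.0902.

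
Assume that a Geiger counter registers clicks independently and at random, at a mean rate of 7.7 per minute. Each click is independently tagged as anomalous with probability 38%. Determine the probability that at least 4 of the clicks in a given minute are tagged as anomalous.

0.3362

Thinning: the clicks that are tagged as anomalous themselves form a Poisson process with rate 0.38 × 7.7 = 2.926 per minute.
So μ = 2.926.
P(N ≥ 4) = 1 − P(N ≤ 3) ≈ 0.3362.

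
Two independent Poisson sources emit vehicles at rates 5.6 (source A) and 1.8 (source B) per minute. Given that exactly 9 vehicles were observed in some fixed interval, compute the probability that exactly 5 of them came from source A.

Given the total, each event is independently from source A with probability p = λ_A/(λ_A+λ_B) = 5.6/7.4 ≈ 0.7568.
So K ~ Binomial(9, 5.6/7.4): P(K = 5) = C(9,5) · (5.6/7.4)^5 · (1.8/7.4)^4 ≈ 0.1095.

0.1095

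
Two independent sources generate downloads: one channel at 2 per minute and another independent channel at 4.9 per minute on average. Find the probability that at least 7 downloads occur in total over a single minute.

0.5353

Independent Poisson processes superpose: combined rate λ = 2 + 4.9 = 6.9 per minute.
So μ = 6.9.
P(N ≥ 7) = 1 − P(N ≤ 6) ≈ 0.5353.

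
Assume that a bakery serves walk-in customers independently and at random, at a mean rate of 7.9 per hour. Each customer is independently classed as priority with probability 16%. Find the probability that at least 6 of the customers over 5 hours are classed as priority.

Thinning: the customers that are classed as priority themselves form a Poisson process with rate 0.16 × 7.9 = 1.264 per hour.
Over the interval, μ = 1.264 × 5 = 6.32 (5 hours).
P(N ≥ 6) = 1 − P(N ≤ 5) ≈ 0.6043.

0.6043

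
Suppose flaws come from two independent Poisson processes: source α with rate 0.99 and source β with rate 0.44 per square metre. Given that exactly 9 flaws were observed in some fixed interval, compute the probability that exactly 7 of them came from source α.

0.2598

Given the total, each event is independently from source α with probability p = λ_α/(λ_α+λ_β) = 0.99/1.43 ≈ 0.6923.
So K ~ Binomial(9, 0.99/1.43): P(K = 7) = C(9,7) · (0.99/1.43)^7 · (0.44/1.43)^2 ≈ 0.2598.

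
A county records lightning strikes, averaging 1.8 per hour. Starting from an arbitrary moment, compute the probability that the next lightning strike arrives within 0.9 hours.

Inter-arrival times are exponential with rate λ = 1.8 per hour.
P(T ≤ 0.9) = 1 − e^(−λt) = 1 − e^(−1.8 × 0.9) = 1 − e^(−1.62) ≈ 0.8021.

0.8021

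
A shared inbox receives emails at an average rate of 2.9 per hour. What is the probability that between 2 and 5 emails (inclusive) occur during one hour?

With mean μ = 2.9 per hour,
P(2 ≤ N ≤ 5) = Σ_{j=2}^{5} e^(−2.9) · 2.9^j/j! ≈ 0.7112.

0.7112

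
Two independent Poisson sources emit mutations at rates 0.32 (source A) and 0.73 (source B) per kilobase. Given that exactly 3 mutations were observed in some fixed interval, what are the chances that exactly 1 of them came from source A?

0.4419

Given the total, each event is independently from source A with probability p = λ_A/(λ_A+λ_B) = 0.32/1.05 ≈ 0.3048.
So K ~ Binomial(3, 0.32/1.05): P(K = 1) = C(3,1) · (0.32/1.05)^1 · (0.73/1.05)^2 ≈ 0.4419.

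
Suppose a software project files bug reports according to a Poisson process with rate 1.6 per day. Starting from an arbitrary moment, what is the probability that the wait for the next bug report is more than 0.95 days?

0.2187

The wait for the next event is exponential with rate λ = 1.6 per day.
P(T > 0.95) = e^(−λt) = e^(−1.6 × 0.95) = e^(−1.52) ≈ 0.2187.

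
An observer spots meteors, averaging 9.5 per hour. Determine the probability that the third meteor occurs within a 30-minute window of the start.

0.8527

Over the interval, μ = 9.5 × 0.5 = 4.75 (a 30-minute window = 0.5 hours).
The third arrival falls in the interval iff at least 3 events occur there: P(S_3 ≤ t) = P(N ≥ 3) = 1 − P(N ≤ 2) ≈ 0.8527.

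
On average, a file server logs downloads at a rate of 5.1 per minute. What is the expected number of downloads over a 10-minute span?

51

E[N] = λt = 5.1 × 10 = 51 (a 10-minute span = 10 minutes).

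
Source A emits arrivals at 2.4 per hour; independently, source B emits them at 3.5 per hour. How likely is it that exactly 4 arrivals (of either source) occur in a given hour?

0.1383

Independent Poisson processes superpose: combined rate λ = 2.4 + 3.5 = 5.9 per hour.
So μ = 5.9.
P(N = 4) = e^(−5.9) · 5.9^4/4! ≈ 0.1383.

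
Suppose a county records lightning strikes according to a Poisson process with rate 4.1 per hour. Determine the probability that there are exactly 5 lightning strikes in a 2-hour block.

Over the interval, μ = 4.1 × 2 = 8.2 (a 2-hour block = 2 hours).
P(N = 5) = e^(−μ) μ^5/5! = e^(−8.2) · 8.2^5/120 ≈ 0.0849.

0.0849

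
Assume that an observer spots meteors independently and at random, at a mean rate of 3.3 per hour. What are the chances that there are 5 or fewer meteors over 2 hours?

Over the interval, μ = 3.3 × 2 = 6.6 (2 hours).
P(N ≤ 5) = Σ_{j=0}^{5} e^(−μ) μ^j/j! ≈ 0.3547.

0.3547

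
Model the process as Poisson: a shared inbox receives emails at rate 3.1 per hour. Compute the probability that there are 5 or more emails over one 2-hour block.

Over the interval, μ = 3.1 × 2 = 6.2 (a 2-hour block = 2 hours).
P(N ≥ 5) = 1 − P(N ≤ 4) = 1 − Σ_{j=0}^{4} e^(−μ) μ^j/j! ≈ 0.7408.

0.7408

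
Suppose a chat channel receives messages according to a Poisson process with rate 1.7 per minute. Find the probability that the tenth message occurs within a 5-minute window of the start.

0.3470

Over the interval, μ = 1.7 × 5 = 8.5 (a 5-minute window = 5 minutes).
The tenth arrival falls in the interval iff at least 10 events occur there: P(S_10 ≤ t) = P(N ≥ 10) = 1 − P(N ≤ 9) ≈ 0.3470.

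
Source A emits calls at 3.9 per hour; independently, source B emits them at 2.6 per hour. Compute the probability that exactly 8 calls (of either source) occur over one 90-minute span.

0.1181

Independent Poisson processes superpose: combined rate λ = 3.9 + 2.6 = 6.5 per hour.
Over the interval, μ = 6.5 × 1.5 = 9.75 (a 90-minute span = 1.5 hours).
P(N = 8) = e^(−9.75) · 9.75^8/8! ≈ 0.1181.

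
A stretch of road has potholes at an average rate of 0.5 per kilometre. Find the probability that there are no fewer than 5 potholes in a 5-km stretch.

0.1088

Over the interval, μ = 0.5 × 5 = 2.5 (a 5-km stretch = 5 kilometres).
P(N ≥ 5) = 1 − P(N ≤ 4) = 1 − Σ_{j=0}^{4} e^(−μ) μ^j/j! ≈ 0.1088.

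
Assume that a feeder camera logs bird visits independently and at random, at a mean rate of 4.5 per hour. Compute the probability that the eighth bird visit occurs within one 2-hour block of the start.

0.6761

Over the interval, μ = 4.5 × 2 = 9 (a 2-hour block = 2 hours).
The eighth arrival falls in the interval iff at least 8 events occur there: P(S_8 ≤ t) = P(N ≥ 8) = 1 − P(N ≤ 7) ≈ 0.6761.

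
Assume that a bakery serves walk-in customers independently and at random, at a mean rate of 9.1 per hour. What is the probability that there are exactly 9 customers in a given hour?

With mean μ = 9.1 per hour,
P(N = 9) = e^(−μ) μ^9/9! = e^(−9.1) · 9.1^9/362880 ≈ 0.1317.

0.1317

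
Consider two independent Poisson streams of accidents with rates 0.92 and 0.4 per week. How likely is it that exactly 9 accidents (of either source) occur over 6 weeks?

Independent Poisson processes superpose: combined rate λ = 0.92 + 0.4 = 1.32 per week.
Over the interval, μ = 1.32 × 6 = 7.92 (6 weeks).
P(N = 9) = e^(−7.92) · 7.92^9/9! ≈ 0.1228.

0.1228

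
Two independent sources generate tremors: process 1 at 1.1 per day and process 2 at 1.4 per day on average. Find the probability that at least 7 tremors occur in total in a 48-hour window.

Independent Poisson processes superpose: combined rate λ = 1.1 + 1.4 = 2.5 per day.
Over the interval, μ = 2.5 × 2 = 5 (a 48-hour window = 2 days).
P(N ≥ 7) = 1 − P(N ≤ 6) ≈ 0.2378.

0.2378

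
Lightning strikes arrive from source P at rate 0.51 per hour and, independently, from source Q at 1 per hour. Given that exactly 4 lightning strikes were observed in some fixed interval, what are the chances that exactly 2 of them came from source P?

0.3002

Given the total, each event is independently from source P with probability p = λ_P/(λ_P+λ_Q) = 0.51/1.51 ≈ 0.3377.
So K ~ Binomial(4, 0.51/1.51): P(K = 2) = C(4,2) · (0.51/1.51)^2 · (1/1.51)^2 ≈ 0.3002.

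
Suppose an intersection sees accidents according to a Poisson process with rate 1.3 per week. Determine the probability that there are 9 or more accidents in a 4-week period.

0.0819

Over the interval, μ = 1.3 × 4 = 5.2 (a 4-week period = 4 weeks).
P(N ≥ 9) = 1 − P(N ≤ 8) = 1 − Σ_{j=0}^{8} e^(−μ) μ^j/j! ≈ 0.0819.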